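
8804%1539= 1109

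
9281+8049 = 17330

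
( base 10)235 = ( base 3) 22201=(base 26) 91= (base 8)353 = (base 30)7P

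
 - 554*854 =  - 473116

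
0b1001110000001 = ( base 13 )2371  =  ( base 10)4993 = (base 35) 42n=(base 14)1B69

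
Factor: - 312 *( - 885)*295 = 81455400 = 2^3 * 3^2*5^2*13^1 *59^2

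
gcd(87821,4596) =1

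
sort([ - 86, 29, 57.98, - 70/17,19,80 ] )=[ - 86, - 70/17 , 19, 29, 57.98, 80] 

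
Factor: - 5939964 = - 2^2 * 3^2* 164999^1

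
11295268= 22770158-11474890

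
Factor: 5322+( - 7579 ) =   -  2257 = - 37^1*61^1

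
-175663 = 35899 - 211562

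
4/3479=4/3479=0.00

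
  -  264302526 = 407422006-671724532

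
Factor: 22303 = 22303^1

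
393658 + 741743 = 1135401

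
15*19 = 285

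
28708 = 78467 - 49759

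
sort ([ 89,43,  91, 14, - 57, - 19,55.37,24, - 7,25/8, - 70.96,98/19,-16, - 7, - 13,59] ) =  [- 70.96, - 57, - 19, - 16, - 13, - 7, - 7,25/8, 98/19,  14,24,43,55.37, 59, 89, 91]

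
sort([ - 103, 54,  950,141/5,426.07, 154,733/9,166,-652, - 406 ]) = [ - 652, - 406, -103,141/5,54,733/9,154 , 166,426.07,950] 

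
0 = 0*395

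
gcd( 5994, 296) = 74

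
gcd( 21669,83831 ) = 1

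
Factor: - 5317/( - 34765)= 13/85 =5^(-1) * 13^1 * 17^(- 1 )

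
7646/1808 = 4+207/904  =  4.23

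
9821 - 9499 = 322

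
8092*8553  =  69210876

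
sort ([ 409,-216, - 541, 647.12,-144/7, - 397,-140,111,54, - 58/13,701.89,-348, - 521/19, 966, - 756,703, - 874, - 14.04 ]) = [ - 874 , - 756, - 541,-397, - 348, - 216, - 140, - 521/19, - 144/7, - 14.04,  -  58/13,54,111,409, 647.12, 701.89, 703,  966 ]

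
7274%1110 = 614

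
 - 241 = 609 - 850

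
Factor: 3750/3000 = 2^(- 2 )*5^1 = 5/4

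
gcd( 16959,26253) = 3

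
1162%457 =248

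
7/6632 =7/6632 = 0.00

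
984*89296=87867264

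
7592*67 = 508664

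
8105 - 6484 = 1621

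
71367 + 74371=145738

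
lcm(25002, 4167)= 25002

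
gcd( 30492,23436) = 252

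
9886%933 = 556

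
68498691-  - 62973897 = 131472588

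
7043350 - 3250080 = 3793270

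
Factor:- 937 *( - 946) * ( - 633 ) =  - 561092466 = - 2^1*3^1 * 11^1*  43^1 * 211^1 * 937^1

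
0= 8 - 8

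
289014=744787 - 455773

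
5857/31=188  +  29/31 = 188.94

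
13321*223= 2970583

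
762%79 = 51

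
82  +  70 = 152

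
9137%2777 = 806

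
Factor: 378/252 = 3/2 =2^( - 1)*3^1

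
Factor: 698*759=529782 = 2^1*3^1*11^1*23^1*349^1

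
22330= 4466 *5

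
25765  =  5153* 5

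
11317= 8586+2731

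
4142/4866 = 2071/2433 = 0.85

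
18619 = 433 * 43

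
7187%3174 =839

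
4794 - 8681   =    -  3887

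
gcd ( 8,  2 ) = 2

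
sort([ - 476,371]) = [ - 476 , 371 ]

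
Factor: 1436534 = 2^1 *11^1*17^1* 23^1*167^1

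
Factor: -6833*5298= - 2^1 *3^1*883^1*6833^1 = - 36201234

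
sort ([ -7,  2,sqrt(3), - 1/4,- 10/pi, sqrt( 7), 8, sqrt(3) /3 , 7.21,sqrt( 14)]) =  [ - 7, -10/pi,  -  1/4,sqrt (3 )/3, sqrt(  3), 2, sqrt(7 ),sqrt (14),7.21, 8 ]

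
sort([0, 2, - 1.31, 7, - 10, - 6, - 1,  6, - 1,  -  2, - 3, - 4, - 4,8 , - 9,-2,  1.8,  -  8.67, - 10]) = [ - 10, - 10, - 9,  -  8.67, - 6, - 4,  -  4, - 3, - 2, - 2,  -  1.31, - 1, - 1,0,1.8 , 2,6,7,8] 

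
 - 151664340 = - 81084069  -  70580271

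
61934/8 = 30967/4 = 7741.75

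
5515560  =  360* 15321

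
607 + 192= 799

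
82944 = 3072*27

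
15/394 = 15/394 = 0.04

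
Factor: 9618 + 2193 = 11811 = 3^1 * 31^1 * 127^1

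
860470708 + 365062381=1225533089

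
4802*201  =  965202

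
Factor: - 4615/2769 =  - 3^( - 1) * 5^1 = - 5/3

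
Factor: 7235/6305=13^(- 1 )*97^( - 1)*1447^1 = 1447/1261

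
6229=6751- 522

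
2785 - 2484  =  301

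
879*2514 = 2209806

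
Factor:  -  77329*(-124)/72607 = 2^2 * 7^1*17^(-1)* 31^1*4271^ (  -  1) *11047^1 = 9588796/72607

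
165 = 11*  15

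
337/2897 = 337/2897 = 0.12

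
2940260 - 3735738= - 795478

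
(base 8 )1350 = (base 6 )3240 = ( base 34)lu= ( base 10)744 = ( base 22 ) 1bi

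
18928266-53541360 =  - 34613094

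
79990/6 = 13331+2/3 = 13331.67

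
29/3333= 29/3333 =0.01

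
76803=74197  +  2606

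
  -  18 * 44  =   - 792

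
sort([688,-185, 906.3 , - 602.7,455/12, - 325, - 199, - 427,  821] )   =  [- 602.7, -427, - 325, - 199, - 185,455/12,688,821, 906.3 ]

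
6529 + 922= 7451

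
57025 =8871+48154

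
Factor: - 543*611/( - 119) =331773/119 = 3^1 * 7^ ( - 1) *13^1 * 17^( -1)*47^1*181^1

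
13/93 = 13/93 = 0.14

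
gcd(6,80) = 2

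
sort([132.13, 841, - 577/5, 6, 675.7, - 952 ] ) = [-952, - 577/5,6, 132.13,675.7, 841 ] 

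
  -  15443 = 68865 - 84308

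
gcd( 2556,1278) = 1278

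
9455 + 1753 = 11208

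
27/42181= 27/42181=0.00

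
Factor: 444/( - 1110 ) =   -  2^1 * 5^ ( - 1) =- 2/5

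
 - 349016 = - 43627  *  8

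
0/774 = 0  =  0.00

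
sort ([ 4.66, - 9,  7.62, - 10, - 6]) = [  -  10, - 9, - 6, 4.66, 7.62]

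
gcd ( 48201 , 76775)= 1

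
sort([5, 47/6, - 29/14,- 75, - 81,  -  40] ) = [ - 81, - 75, - 40,- 29/14, 5 , 47/6]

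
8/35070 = 4/17535 = 0.00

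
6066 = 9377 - 3311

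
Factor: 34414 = 2^1*17207^1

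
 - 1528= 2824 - 4352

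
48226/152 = 24113/76 = 317.28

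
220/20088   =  55/5022  =  0.01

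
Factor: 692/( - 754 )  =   - 346/377 = -2^1*13^( - 1 ) * 29^ ( - 1)*173^1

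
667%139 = 111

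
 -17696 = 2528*( - 7)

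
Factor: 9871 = 9871^1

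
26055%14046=12009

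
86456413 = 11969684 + 74486729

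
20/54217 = 20/54217 = 0.00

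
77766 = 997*78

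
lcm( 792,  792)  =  792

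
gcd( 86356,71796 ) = 4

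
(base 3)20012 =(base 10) 167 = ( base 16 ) a7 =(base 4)2213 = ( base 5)1132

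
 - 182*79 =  - 14378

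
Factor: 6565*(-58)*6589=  - 2^1*5^1 * 11^1*13^1 * 29^1*101^1*599^1 = -2508893530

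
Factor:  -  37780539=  - 3^1*12593513^1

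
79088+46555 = 125643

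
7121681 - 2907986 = 4213695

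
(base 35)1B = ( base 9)51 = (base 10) 46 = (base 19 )28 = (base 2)101110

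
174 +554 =728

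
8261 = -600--8861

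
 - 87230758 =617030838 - 704261596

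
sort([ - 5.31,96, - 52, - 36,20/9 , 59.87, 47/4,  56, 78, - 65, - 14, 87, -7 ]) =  [ - 65, - 52,- 36, - 14, - 7, - 5.31, 20/9,  47/4,  56,59.87,  78, 87,  96 ] 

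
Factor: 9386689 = 13^1 * 499^1*1447^1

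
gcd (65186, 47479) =1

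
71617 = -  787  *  (  -  91)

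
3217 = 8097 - 4880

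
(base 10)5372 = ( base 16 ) 14fc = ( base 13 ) 25a3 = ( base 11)4044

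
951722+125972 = 1077694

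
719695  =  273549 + 446146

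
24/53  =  24/53 = 0.45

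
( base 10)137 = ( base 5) 1022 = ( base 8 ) 211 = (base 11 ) 115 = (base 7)254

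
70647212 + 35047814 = 105695026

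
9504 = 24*396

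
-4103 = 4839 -8942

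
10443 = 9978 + 465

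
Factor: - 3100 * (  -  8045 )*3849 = 95992135500 = 2^2*3^1 * 5^3* 31^1*1283^1 * 1609^1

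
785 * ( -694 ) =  - 544790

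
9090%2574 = 1368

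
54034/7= 54034/7 = 7719.14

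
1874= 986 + 888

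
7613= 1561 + 6052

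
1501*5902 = 8858902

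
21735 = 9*2415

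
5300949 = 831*6379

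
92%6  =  2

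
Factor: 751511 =43^1 * 17477^1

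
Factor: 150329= 150329^1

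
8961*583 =5224263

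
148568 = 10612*14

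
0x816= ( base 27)2mi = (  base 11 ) 1612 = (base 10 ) 2070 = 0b100000010110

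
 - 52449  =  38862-91311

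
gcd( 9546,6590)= 2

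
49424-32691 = 16733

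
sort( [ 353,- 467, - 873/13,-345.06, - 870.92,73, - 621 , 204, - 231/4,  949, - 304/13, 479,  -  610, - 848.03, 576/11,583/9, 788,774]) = [  -  870.92 , - 848.03, - 621,- 610, - 467, - 345.06 , - 873/13 , - 231/4, - 304/13,576/11,583/9 , 73,  204,  353,  479,  774, 788,949] 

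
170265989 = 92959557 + 77306432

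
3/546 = 1/182 =0.01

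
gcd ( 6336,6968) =8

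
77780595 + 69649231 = 147429826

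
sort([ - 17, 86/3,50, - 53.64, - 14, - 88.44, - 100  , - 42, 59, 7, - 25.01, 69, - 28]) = [ - 100, - 88.44, - 53.64, - 42 , - 28,  -  25.01, - 17 ,-14, 7, 86/3, 50, 59, 69 ]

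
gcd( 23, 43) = 1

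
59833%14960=14953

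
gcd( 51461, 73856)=1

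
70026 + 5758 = 75784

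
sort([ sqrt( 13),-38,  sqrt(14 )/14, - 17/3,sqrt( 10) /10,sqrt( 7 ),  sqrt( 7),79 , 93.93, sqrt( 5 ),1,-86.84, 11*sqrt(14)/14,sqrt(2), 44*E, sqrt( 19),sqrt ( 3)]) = [-86.84, - 38,-17/3,sqrt(14)/14,sqrt(10 )/10, 1,sqrt(2)  ,  sqrt( 3), sqrt(5),sqrt( 7) , sqrt( 7 ),11 *sqrt( 14)/14,sqrt( 13),sqrt( 19 ),79,93.93, 44*E ] 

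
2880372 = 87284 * 33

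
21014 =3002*7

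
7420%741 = 10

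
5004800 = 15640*320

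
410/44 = 9 + 7/22 = 9.32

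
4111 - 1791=2320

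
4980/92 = 54  +  3/23 = 54.13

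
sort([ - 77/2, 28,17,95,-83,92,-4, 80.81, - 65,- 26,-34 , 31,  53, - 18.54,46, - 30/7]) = [ - 83, - 65,-77/2, -34,-26,- 18.54, -30/7, - 4,17, 28 , 31,46,  53 , 80.81,92,95 ] 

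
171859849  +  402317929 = 574177778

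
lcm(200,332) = 16600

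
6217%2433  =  1351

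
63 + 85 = 148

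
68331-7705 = 60626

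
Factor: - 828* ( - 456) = 377568 = 2^5*3^3*19^1*23^1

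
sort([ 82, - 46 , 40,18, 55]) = [ - 46 , 18,40,55,82]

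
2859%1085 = 689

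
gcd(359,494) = 1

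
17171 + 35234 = 52405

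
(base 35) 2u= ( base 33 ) 31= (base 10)100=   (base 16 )64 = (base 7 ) 202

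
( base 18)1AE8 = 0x2474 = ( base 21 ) 1038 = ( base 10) 9332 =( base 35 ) 7LM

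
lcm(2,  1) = 2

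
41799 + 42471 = 84270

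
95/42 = 2+11/42 = 2.26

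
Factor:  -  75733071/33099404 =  - 2^( - 2 ) * 3^1* 13^( - 1 )*83^(-1 )*563^1*7669^( - 1 )*44839^1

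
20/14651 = 20/14651 = 0.00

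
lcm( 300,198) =9900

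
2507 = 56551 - 54044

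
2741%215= 161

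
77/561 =7/51 = 0.14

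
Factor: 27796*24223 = 2^2*6949^1*24223^1 =673302508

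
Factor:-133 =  -7^1 * 19^1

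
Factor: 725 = 5^2*29^1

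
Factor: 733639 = 733639^1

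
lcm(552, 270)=24840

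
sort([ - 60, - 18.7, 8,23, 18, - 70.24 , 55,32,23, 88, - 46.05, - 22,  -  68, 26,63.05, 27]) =[ - 70.24, - 68, - 60, - 46.05, - 22, - 18.7,8,  18, 23, 23, 26, 27, 32, 55, 63.05, 88] 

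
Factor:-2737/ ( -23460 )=7/60=2^ ( - 2)*3^ ( - 1 )*5^(  -  1)*7^1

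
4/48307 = 4/48307  =  0.00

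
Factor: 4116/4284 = 49/51 = 3^( - 1 ) * 7^2*17^ (  -  1)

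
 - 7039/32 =  -  220+1/32 = - 219.97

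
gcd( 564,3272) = 4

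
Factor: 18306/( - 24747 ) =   -  2^1 * 3^3*73^( - 1 )   =  - 54/73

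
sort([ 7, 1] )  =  [ 1, 7 ] 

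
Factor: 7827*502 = 2^1 * 3^1*251^1*2609^1=3929154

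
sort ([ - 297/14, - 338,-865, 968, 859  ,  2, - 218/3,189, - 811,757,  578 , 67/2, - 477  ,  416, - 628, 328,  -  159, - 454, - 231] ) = [ - 865,-811, - 628, - 477,  -  454, - 338, - 231, - 159, - 218/3,  -  297/14, 2,67/2,  189,  328,416, 578, 757 , 859,968 ]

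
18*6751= 121518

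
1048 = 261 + 787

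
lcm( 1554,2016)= 74592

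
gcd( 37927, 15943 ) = 1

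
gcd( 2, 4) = 2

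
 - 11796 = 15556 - 27352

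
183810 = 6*30635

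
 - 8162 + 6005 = -2157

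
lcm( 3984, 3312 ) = 274896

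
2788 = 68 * 41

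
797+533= 1330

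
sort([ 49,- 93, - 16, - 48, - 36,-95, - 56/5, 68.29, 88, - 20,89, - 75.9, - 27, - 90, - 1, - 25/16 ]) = [ - 95,- 93,-90 , - 75.9, - 48,-36, - 27, - 20, - 16, - 56/5, - 25/16,-1, 49, 68.29 , 88,89]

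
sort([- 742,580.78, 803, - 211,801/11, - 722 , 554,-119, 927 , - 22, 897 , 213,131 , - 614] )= [-742 ,  -  722  , - 614,  -  211, - 119, -22, 801/11, 131, 213, 554, 580.78, 803 , 897,927] 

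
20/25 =4/5 = 0.80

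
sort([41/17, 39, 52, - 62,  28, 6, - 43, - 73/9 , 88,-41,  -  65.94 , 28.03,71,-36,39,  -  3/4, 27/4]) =[-65.94, - 62,  -  43, - 41, - 36, - 73/9 , - 3/4, 41/17, 6, 27/4 , 28,28.03,  39, 39,52,71,  88 ] 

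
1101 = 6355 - 5254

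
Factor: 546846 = 2^1*3^1*91141^1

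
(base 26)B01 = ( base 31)7ms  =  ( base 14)29D3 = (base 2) 1110100001101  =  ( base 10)7437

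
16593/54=5531/18= 307.28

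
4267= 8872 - 4605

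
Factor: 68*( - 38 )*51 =-131784 = - 2^3 * 3^1*17^2 * 19^1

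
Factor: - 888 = -2^3 * 3^1*37^1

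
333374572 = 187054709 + 146319863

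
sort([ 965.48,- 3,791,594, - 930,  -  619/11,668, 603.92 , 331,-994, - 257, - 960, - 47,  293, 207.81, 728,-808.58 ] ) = [ - 994,-960,-930,-808.58, -257, - 619/11, - 47, - 3, 207.81, 293,331,594,603.92,668,728 , 791 , 965.48]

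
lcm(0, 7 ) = 0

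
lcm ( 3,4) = 12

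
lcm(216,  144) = 432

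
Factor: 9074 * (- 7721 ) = -2^1*7^1*13^1*349^1*1103^1 = - 70060354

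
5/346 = 5/346 = 0.01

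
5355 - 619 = 4736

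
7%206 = 7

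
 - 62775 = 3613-66388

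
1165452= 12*97121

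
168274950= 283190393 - 114915443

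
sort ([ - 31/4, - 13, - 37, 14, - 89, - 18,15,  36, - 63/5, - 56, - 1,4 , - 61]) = [ - 89, - 61, -56, - 37, - 18, - 13, - 63/5, - 31/4, - 1,4,14,15,36 ] 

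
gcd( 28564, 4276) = 4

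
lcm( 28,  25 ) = 700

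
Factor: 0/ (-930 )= 0^1 = 0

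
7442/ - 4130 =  - 2 + 409/2065 = - 1.80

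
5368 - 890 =4478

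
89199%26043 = 11070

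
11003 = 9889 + 1114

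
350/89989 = 350/89989 =0.00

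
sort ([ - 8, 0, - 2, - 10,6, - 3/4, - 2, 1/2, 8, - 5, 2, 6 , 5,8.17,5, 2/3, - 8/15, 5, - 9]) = [  -  10 , - 9, - 8, - 5,  -  2,  -  2, - 3/4,  -  8/15 , 0,  1/2, 2/3, 2,5,5, 5, 6, 6, 8, 8.17 ]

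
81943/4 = 81943/4 = 20485.75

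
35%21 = 14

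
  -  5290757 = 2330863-7621620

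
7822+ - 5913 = 1909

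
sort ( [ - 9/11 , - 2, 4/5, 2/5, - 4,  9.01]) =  [ - 4, - 2, - 9/11, 2/5, 4/5, 9.01] 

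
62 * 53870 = 3339940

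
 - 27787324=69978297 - 97765621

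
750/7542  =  125/1257 = 0.10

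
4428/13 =4428/13  =  340.62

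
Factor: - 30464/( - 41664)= 2^2*3^( - 1) *17^1*31^( - 1 ) = 68/93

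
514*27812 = 14295368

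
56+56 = 112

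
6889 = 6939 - 50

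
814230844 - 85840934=728389910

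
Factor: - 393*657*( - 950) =245290950 = 2^1*3^3*5^2*19^1*73^1*131^1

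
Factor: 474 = 2^1*3^1*79^1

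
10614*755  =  8013570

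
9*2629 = 23661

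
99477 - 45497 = 53980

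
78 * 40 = 3120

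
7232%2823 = 1586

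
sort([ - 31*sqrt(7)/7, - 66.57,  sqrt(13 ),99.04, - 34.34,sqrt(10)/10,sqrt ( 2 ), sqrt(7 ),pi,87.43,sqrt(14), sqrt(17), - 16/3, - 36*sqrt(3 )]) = [ - 66.57,-36*sqrt( 3), - 34.34 , - 31*sqrt (7) /7, - 16/3,sqrt(10 ) /10,sqrt(2 ), sqrt(7), pi,sqrt (13), sqrt(14 ),  sqrt(17 ),87.43,99.04] 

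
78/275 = 78/275 = 0.28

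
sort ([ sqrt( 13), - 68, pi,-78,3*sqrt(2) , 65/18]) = [-78,  -  68,  pi,sqrt( 13),65/18,3*sqrt(2)]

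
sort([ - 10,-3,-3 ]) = [-10, - 3,- 3 ] 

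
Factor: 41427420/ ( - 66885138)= - 6904570/11147523 = - 2^1*3^( - 1) * 5^1*37^1 * 18661^1*3715841^(- 1 ) 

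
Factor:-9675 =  - 3^2 * 5^2 *43^1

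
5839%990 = 889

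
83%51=32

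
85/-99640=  -1 + 19911/19928 = - 0.00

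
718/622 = 1+ 48/311 = 1.15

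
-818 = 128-946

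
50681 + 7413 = 58094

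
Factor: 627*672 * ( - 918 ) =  - 386793792 = - 2^6 * 3^5*7^1*11^1*17^1 * 19^1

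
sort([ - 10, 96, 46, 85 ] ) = [ - 10,46, 85,96]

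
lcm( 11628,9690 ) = 58140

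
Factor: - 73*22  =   - 1606   =  - 2^1 * 11^1 * 73^1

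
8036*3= 24108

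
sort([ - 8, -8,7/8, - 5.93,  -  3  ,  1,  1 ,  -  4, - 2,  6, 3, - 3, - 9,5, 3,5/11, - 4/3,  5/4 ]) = [  -  9, - 8,-8 , - 5.93, - 4, - 3,-3, - 2,-4/3,5/11,7/8,1,  1,5/4,3,3,5, 6 ]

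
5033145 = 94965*53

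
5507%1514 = 965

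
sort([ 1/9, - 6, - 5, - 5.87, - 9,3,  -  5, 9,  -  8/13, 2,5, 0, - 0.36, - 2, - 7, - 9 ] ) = [  -  9,-9, - 7, - 6, - 5.87 ,  -  5, - 5,-2,-8/13, - 0.36, 0,1/9 , 2,3,  5,  9]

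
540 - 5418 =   -  4878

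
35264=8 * 4408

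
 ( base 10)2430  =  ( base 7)10041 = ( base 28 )32M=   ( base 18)790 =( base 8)4576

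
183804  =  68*2703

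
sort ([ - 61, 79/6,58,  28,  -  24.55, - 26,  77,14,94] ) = [ - 61, - 26, - 24.55,79/6 , 14,28,58,77,94]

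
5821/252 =23 + 25/252 = 23.10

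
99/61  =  1 + 38/61 =1.62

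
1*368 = 368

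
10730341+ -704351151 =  - 693620810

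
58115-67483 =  - 9368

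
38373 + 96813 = 135186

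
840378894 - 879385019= - 39006125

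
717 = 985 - 268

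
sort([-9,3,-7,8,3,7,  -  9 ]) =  [-9,  -  9, - 7, 3,3, 7,8]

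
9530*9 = 85770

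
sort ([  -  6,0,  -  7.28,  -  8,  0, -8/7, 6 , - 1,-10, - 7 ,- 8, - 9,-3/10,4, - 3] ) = [- 10,-9, - 8, - 8,  -  7.28, - 7, - 6, - 3,-8/7, - 1 , - 3/10,0,0,4,6] 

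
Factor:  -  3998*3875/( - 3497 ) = 15492250/3497 = 2^1*5^3*13^ ( - 1 ) * 31^1*269^( - 1) * 1999^1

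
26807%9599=7609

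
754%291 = 172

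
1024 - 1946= - 922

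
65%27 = 11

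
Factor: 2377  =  2377^1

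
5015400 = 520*9645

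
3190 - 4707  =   - 1517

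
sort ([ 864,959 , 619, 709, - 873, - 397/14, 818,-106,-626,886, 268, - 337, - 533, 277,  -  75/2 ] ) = [ - 873  ,  -  626, - 533 ,-337, - 106 , - 75/2 ,-397/14, 268, 277,619,709,818, 864 , 886,959 ] 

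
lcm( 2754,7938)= 134946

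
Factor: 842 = 2^1*421^1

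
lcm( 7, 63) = 63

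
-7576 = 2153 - 9729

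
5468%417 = 47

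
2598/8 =324  +  3/4=324.75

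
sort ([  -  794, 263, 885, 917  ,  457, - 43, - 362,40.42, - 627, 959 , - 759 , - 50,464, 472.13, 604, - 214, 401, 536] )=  [ - 794, - 759,  -  627, - 362, - 214,-50, - 43, 40.42, 263,401,  457, 464, 472.13, 536, 604, 885, 917, 959]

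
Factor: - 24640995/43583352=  - 2^( - 3)*5^1*79^(-1) * 127^( - 1)*181^( - 1 )*647^1*2539^1= - 8213665/14527784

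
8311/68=122+15/68= 122.22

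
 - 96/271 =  - 96/271 = - 0.35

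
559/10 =559/10= 55.90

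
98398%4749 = 3418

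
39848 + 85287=125135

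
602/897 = 602/897 = 0.67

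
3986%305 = 21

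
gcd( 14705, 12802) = 173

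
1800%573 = 81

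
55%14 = 13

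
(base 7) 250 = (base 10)133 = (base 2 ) 10000101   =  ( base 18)77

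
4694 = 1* 4694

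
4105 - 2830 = 1275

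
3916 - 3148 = 768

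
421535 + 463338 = 884873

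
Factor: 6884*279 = 1920636  =  2^2 *3^2*31^1*1721^1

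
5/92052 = 5/92052 = 0.00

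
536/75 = 7+11/75 = 7.15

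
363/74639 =363/74639 = 0.00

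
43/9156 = 43/9156 = 0.00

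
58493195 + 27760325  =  86253520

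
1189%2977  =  1189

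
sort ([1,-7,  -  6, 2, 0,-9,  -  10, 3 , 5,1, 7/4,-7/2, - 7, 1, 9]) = [ - 10,  -  9, - 7, - 7, - 6, - 7/2, 0, 1  ,  1, 1, 7/4, 2,3, 5,9 ]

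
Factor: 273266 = 2^1 * 7^1 * 131^1*149^1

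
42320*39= 1650480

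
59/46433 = 1/787 = 0.00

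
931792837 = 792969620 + 138823217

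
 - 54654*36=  - 1967544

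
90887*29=2635723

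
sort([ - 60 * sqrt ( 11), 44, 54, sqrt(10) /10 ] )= [ - 60*sqrt ( 11),  sqrt( 10)/10,44, 54 ]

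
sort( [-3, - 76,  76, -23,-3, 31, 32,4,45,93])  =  [ - 76, - 23, - 3, - 3, 4,31, 32, 45,76, 93] 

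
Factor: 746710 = 2^1*5^1 * 89^1*839^1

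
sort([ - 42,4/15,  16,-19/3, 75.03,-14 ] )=[- 42,-14, - 19/3,4/15, 16, 75.03]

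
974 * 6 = 5844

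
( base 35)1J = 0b110110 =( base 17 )33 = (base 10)54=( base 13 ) 42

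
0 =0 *83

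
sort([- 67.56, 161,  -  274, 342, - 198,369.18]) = [ - 274, - 198 , - 67.56,  161,342, 369.18] 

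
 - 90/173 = -1 + 83/173 = - 0.52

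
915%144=51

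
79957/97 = 79957/97 = 824.30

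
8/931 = 8/931 = 0.01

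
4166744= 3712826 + 453918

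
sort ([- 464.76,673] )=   [ - 464.76,673]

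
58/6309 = 58/6309 = 0.01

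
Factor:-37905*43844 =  - 2^2*3^1 * 5^1*7^1 * 19^2 * 97^1*113^1 = - 1661906820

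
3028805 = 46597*65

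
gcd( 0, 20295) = 20295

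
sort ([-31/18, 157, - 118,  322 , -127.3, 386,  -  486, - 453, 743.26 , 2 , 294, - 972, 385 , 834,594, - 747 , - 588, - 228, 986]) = [-972,-747, - 588, - 486,  -  453, - 228,-127.3 ,  -  118, - 31/18, 2, 157,294,322, 385, 386  ,  594,  743.26,834,986]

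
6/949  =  6/949 = 0.01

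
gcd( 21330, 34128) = 4266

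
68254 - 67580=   674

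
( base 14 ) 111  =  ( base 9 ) 254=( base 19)B2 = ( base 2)11010011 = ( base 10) 211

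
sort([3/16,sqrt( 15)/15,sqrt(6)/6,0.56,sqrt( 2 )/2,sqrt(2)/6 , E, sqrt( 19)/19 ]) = [ 3/16,sqrt( 19 ) /19, sqrt( 2 )/6 , sqrt( 15 ) /15,sqrt(6 )/6,0.56, sqrt(2) /2,E]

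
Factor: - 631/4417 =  - 7^(- 1 )=- 1/7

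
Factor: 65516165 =5^1 * 11^1*13^1 * 91631^1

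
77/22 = 7/2 = 3.50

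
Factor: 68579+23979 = 92558 = 2^1*46279^1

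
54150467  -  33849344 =20301123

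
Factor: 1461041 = 373^1*3917^1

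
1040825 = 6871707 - 5830882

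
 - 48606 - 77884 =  - 126490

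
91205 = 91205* 1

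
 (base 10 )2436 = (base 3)10100020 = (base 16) 984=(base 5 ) 34221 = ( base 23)4dl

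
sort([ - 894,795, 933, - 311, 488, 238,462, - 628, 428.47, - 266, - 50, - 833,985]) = [ - 894,-833 ,-628, - 311, - 266,-50,238, 428.47, 462, 488,  795,933,985]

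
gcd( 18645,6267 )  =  3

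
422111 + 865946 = 1288057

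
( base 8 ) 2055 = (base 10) 1069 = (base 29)17P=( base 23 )20b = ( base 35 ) UJ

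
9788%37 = 20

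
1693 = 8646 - 6953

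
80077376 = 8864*9034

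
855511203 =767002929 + 88508274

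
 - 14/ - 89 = 14/89 = 0.16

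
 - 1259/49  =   - 1259/49 =- 25.69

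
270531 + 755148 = 1025679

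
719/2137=719/2137 = 0.34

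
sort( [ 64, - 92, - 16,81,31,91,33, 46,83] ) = [ - 92, - 16,31, 33, 46 , 64,81,83,  91] 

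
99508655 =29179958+70328697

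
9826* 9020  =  88630520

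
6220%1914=478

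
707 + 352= 1059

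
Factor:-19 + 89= 70 = 2^1 * 5^1*7^1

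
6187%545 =192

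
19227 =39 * 493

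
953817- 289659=664158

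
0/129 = 0 = 0.00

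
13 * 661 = 8593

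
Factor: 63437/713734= 2^(  -  1 )  *7^( - 2 )*11^1*73^1*79^1*7283^( - 1) 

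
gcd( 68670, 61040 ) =7630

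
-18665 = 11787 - 30452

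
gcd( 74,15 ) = 1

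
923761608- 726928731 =196832877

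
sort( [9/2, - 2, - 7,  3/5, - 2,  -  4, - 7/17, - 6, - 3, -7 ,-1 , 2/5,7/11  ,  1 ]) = [ - 7, - 7, - 6, - 4, - 3, - 2,  -  2,-1,  -  7/17,2/5,  3/5,  7/11,1,9/2 ] 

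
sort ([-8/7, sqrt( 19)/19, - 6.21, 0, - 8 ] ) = [ - 8,-6.21,  -  8/7,0, sqrt( 19 )/19]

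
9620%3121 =257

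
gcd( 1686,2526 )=6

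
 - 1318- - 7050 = 5732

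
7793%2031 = 1700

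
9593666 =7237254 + 2356412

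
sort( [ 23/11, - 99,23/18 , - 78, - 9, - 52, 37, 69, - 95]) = [ - 99, - 95, - 78, - 52, - 9,23/18, 23/11, 37,69 ]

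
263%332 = 263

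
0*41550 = 0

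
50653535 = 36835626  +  13817909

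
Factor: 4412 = 2^2*1103^1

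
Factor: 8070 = 2^1*3^1*5^1*269^1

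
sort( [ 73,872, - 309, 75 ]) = [ - 309, 73,75, 872]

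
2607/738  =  869/246=3.53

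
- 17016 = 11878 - 28894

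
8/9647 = 8/9647 = 0.00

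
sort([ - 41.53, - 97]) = [ - 97, - 41.53 ]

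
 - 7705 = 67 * ( - 115 )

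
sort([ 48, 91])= [ 48,  91]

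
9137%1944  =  1361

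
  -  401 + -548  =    -  949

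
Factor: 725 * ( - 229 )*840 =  -139461000 =-2^3 * 3^1 * 5^3*7^1 * 29^1 * 229^1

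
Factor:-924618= -2^1*3^1*73^1*2111^1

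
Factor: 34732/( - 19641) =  - 2^2 * 3^( - 1)*19^1*457^1*6547^( - 1)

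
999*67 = 66933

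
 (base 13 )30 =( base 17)25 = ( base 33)16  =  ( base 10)39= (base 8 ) 47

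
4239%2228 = 2011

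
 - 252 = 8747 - 8999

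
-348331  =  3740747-4089078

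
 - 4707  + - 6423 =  - 11130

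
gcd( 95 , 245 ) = 5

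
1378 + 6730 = 8108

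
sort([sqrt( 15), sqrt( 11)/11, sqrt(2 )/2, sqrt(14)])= [ sqrt( 11 ) /11,sqrt(2)/2, sqrt( 14 ), sqrt( 15 )]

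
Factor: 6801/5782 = 2^(  -  1)*3^1*7^( - 2)*59^(-1)*2267^1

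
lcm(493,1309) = 37961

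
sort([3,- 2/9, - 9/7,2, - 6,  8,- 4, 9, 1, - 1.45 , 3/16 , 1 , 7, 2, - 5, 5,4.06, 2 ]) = [  -  6, - 5, - 4,- 1.45,-9/7, - 2/9, 3/16 , 1,1,2, 2 , 2,3, 4.06, 5,  7, 8,9 ]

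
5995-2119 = 3876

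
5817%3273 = 2544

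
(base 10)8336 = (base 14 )3076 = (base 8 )20220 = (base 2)10000010010000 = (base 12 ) 49a8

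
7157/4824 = 1  +  2333/4824= 1.48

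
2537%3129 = 2537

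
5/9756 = 5/9756 = 0.00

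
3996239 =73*54743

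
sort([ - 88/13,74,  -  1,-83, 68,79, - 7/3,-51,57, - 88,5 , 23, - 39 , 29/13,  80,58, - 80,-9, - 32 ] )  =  [  -  88 ,-83, - 80, - 51, - 39, - 32 ,  -  9,-88/13, - 7/3, - 1,29/13,5,23,  57,  58,68,74,  79,  80]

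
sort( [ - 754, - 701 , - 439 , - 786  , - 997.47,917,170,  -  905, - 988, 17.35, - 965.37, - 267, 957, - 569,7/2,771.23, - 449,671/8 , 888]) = [ - 997.47,-988, - 965.37 , - 905, - 786, - 754, - 701, - 569, - 449, - 439 , - 267 , 7/2 , 17.35,671/8 , 170, 771.23, 888,917,957]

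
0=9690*0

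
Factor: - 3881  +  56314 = 52433 = 52433^1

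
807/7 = 807/7 = 115.29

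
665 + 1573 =2238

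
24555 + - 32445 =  - 7890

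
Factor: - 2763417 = - 3^1*19^1 * 48481^1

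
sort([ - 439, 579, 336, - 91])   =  [-439, - 91, 336, 579]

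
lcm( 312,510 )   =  26520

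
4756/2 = 2378 = 2378.00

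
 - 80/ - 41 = 1 + 39/41=1.95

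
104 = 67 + 37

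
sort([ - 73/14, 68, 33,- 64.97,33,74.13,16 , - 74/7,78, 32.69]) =[ - 64.97  , - 74/7,-73/14,  16,32.69, 33, 33, 68,74.13,78]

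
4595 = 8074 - 3479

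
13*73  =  949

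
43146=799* 54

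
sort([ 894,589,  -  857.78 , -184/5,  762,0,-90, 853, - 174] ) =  [ - 857.78, - 174, - 90 , - 184/5, 0,589, 762, 853,894]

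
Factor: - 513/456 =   -  2^( - 3)*3^2 = - 9/8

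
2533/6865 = 2533/6865 = 0.37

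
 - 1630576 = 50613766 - 52244342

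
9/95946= 3/31982 = 0.00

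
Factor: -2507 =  - 23^1*109^1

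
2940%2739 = 201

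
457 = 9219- 8762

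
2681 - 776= 1905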